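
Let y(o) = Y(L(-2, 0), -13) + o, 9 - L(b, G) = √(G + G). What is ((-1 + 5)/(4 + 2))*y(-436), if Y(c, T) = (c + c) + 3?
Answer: -830/3 ≈ -276.67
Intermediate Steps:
L(b, G) = 9 - √2*√G (L(b, G) = 9 - √(G + G) = 9 - √(2*G) = 9 - √2*√G)
Y(c, T) = 3 + 2*c (Y(c, T) = 2*c + 3 = 3 + 2*c)
y(o) = 21 + o (y(o) = (3 + 2*(9 - √2*√0)) + o = (3 + 2*(9 - 1*√2*0)) + o = (3 + 2*(9 + 0)) + o = (3 + 2*9) + o = (3 + 18) + o = 21 + o)
((-1 + 5)/(4 + 2))*y(-436) = ((-1 + 5)/(4 + 2))*(21 - 436) = (4/6)*(-415) = (4*(⅙))*(-415) = (⅔)*(-415) = -830/3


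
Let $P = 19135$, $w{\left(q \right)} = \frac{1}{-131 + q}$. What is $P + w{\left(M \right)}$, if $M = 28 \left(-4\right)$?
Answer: $\frac{4649804}{243} \approx 19135.0$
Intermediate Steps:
$M = -112$
$P + w{\left(M \right)} = 19135 + \frac{1}{-131 - 112} = 19135 + \frac{1}{-243} = 19135 - \frac{1}{243} = \frac{4649804}{243}$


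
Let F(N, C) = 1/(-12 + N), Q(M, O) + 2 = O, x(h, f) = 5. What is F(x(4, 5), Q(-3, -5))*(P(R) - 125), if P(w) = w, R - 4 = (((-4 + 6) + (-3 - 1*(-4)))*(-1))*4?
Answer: 19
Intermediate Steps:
Q(M, O) = -2 + O
R = -8 (R = 4 + (((-4 + 6) + (-3 - 1*(-4)))*(-1))*4 = 4 + ((2 + (-3 + 4))*(-1))*4 = 4 + ((2 + 1)*(-1))*4 = 4 + (3*(-1))*4 = 4 - 3*4 = 4 - 12 = -8)
F(x(4, 5), Q(-3, -5))*(P(R) - 125) = (-8 - 125)/(-12 + 5) = -133/(-7) = -⅐*(-133) = 19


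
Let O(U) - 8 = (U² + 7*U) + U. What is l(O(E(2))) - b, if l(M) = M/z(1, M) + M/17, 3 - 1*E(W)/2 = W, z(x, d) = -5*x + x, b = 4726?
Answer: -80433/17 ≈ -4731.4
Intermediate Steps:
z(x, d) = -4*x
E(W) = 6 - 2*W
O(U) = 8 + U² + 8*U (O(U) = 8 + ((U² + 7*U) + U) = 8 + (U² + 8*U) = 8 + U² + 8*U)
l(M) = -13*M/68 (l(M) = M/((-4*1)) + M/17 = M/(-4) + M*(1/17) = M*(-¼) + M/17 = -M/4 + M/17 = -13*M/68)
l(O(E(2))) - b = -13*(8 + (6 - 2*2)² + 8*(6 - 2*2))/68 - 1*4726 = -13*(8 + (6 - 4)² + 8*(6 - 4))/68 - 4726 = -13*(8 + 2² + 8*2)/68 - 4726 = -13*(8 + 4 + 16)/68 - 4726 = -13/68*28 - 4726 = -91/17 - 4726 = -80433/17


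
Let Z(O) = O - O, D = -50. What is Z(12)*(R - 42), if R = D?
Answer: 0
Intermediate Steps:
R = -50
Z(O) = 0
Z(12)*(R - 42) = 0*(-50 - 42) = 0*(-92) = 0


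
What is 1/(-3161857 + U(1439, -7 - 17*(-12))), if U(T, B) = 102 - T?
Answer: -1/3163194 ≈ -3.1614e-7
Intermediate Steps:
1/(-3161857 + U(1439, -7 - 17*(-12))) = 1/(-3161857 + (102 - 1*1439)) = 1/(-3161857 + (102 - 1439)) = 1/(-3161857 - 1337) = 1/(-3163194) = -1/3163194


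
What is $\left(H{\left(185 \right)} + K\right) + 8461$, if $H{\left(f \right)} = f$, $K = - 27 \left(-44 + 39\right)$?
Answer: $8781$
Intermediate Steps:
$K = 135$ ($K = \left(-27\right) \left(-5\right) = 135$)
$\left(H{\left(185 \right)} + K\right) + 8461 = \left(185 + 135\right) + 8461 = 320 + 8461 = 8781$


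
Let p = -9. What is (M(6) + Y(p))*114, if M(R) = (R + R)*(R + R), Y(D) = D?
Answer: 15390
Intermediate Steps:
M(R) = 4*R² (M(R) = (2*R)*(2*R) = 4*R²)
(M(6) + Y(p))*114 = (4*6² - 9)*114 = (4*36 - 9)*114 = (144 - 9)*114 = 135*114 = 15390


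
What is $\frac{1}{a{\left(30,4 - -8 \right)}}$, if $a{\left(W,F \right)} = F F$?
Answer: $\frac{1}{144} \approx 0.0069444$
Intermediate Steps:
$a{\left(W,F \right)} = F^{2}$
$\frac{1}{a{\left(30,4 - -8 \right)}} = \frac{1}{\left(4 - -8\right)^{2}} = \frac{1}{\left(4 + 8\right)^{2}} = \frac{1}{12^{2}} = \frac{1}{144}$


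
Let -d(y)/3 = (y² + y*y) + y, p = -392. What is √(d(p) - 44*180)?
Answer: 6*I*√25798 ≈ 963.71*I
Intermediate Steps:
d(y) = -6*y² - 3*y (d(y) = -3*((y² + y*y) + y) = -3*((y² + y²) + y) = -3*(2*y² + y) = -3*(y + 2*y²) = -6*y² - 3*y)
√(d(p) - 44*180) = √(-3*(-392)*(1 + 2*(-392)) - 44*180) = √(-3*(-392)*(1 - 784) - 7920) = √(-3*(-392)*(-783) - 7920) = √(-920808 - 7920) = √(-928728) = 6*I*√25798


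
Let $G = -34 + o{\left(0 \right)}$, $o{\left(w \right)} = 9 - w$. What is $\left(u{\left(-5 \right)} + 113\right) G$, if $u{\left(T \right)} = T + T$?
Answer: $-2575$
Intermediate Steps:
$u{\left(T \right)} = 2 T$
$G = -25$ ($G = -34 + \left(9 - 0\right) = -34 + \left(9 + 0\right) = -34 + 9 = -25$)
$\left(u{\left(-5 \right)} + 113\right) G = \left(2 \left(-5\right) + 113\right) \left(-25\right) = \left(-10 + 113\right) \left(-25\right) = 103 \left(-25\right) = -2575$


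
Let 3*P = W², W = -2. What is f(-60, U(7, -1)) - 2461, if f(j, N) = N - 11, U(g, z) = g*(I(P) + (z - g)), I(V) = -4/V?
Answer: -2549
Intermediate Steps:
P = 4/3 (P = (⅓)*(-2)² = (⅓)*4 = 4/3 ≈ 1.3333)
U(g, z) = g*(-3 + z - g) (U(g, z) = g*(-4/4/3 + (z - g)) = g*(-4*¾ + (z - g)) = g*(-3 + (z - g)) = g*(-3 + z - g))
f(j, N) = -11 + N
f(-60, U(7, -1)) - 2461 = (-11 + 7*(-3 - 1 - 1*7)) - 2461 = (-11 + 7*(-3 - 1 - 7)) - 2461 = (-11 + 7*(-11)) - 2461 = (-11 - 77) - 2461 = -88 - 2461 = -2549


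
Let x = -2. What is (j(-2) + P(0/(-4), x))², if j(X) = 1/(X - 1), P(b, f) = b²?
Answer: ⅑ ≈ 0.11111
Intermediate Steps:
j(X) = 1/(-1 + X)
(j(-2) + P(0/(-4), x))² = (1/(-1 - 2) + (0/(-4))²)² = (1/(-3) + (0*(-¼))²)² = (-⅓ + 0²)² = (-⅓ + 0)² = (-⅓)² = ⅑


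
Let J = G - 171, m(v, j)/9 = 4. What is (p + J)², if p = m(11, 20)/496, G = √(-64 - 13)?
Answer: 448044073/15376 - 21195*I*√77/62 ≈ 29139.0 - 2999.8*I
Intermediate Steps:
G = I*√77 (G = √(-77) = I*√77 ≈ 8.775*I)
m(v, j) = 36 (m(v, j) = 9*4 = 36)
J = -171 + I*√77 (J = I*√77 - 171 = -171 + I*√77 ≈ -171.0 + 8.775*I)
p = 9/124 (p = 36/496 = 36*(1/496) = 9/124 ≈ 0.072581)
(p + J)² = (9/124 + (-171 + I*√77))² = (-21195/124 + I*√77)²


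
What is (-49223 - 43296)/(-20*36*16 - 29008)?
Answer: 92519/40528 ≈ 2.2828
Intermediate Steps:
(-49223 - 43296)/(-20*36*16 - 29008) = -92519/(-720*16 - 29008) = -92519/(-11520 - 29008) = -92519/(-40528) = -92519*(-1/40528) = 92519/40528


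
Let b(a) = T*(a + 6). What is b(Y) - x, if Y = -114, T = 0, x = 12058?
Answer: -12058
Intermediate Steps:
b(a) = 0 (b(a) = 0*(a + 6) = 0*(6 + a) = 0)
b(Y) - x = 0 - 1*12058 = 0 - 12058 = -12058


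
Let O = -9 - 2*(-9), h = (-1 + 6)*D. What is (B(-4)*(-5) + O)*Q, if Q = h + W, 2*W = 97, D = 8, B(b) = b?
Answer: 5133/2 ≈ 2566.5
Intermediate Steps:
W = 97/2 (W = (1/2)*97 = 97/2 ≈ 48.500)
h = 40 (h = (-1 + 6)*8 = 5*8 = 40)
Q = 177/2 (Q = 40 + 97/2 = 177/2 ≈ 88.500)
O = 9 (O = -9 + 18 = 9)
(B(-4)*(-5) + O)*Q = (-4*(-5) + 9)*(177/2) = (20 + 9)*(177/2) = 29*(177/2) = 5133/2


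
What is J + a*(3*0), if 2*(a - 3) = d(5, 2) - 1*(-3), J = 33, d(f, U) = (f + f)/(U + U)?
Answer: 33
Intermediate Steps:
d(f, U) = f/U (d(f, U) = (2*f)/((2*U)) = (2*f)*(1/(2*U)) = f/U)
a = 23/4 (a = 3 + (5/2 - 1*(-3))/2 = 3 + (5*(½) + 3)/2 = 3 + (5/2 + 3)/2 = 3 + (½)*(11/2) = 3 + 11/4 = 23/4 ≈ 5.7500)
J + a*(3*0) = 33 + 23*(3*0)/4 = 33 + (23/4)*0 = 33 + 0 = 33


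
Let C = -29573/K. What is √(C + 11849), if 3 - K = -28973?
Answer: √621729069361/7244 ≈ 108.85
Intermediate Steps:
K = 28976 (K = 3 - 1*(-28973) = 3 + 28973 = 28976)
C = -29573/28976 ≈ -1.0206
√(C + 11849) = √(-29573/28976 + 11849) = √(343307051/28976) = √621729069361/7244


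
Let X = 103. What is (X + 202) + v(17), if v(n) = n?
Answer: 322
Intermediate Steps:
(X + 202) + v(17) = (103 + 202) + 17 = 305 + 17 = 322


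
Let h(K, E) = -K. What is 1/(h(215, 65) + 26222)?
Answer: 1/26007 ≈ 3.8451e-5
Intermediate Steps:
1/(h(215, 65) + 26222) = 1/(-1*215 + 26222) = 1/(-215 + 26222) = 1/26007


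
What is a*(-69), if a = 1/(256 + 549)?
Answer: -3/35 ≈ -0.085714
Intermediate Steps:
a = 1/805 ≈ 0.0012422
a*(-69) = (1/805)*(-69) = -3/35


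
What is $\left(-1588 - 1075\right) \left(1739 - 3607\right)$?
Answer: $4974484$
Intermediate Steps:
$\left(-1588 - 1075\right) \left(1739 - 3607\right) = \left(-1588 - 1075\right) \left(-1868\right) = \left(-2663\right) \left(-1868\right) = 4974484$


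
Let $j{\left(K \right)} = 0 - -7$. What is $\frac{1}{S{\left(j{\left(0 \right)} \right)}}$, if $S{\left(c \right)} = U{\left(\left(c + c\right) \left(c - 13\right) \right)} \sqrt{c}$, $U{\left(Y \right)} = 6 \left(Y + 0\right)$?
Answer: $- \frac{\sqrt{7}}{3528} \approx -0.00074993$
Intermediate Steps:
$U{\left(Y \right)} = 6 Y$
$j{\left(K \right)} = 7$ ($j{\left(K \right)} = 0 + 7 = 7$)
$S{\left(c \right)} = 12 c^{\frac{3}{2}} \left(-13 + c\right)$ ($S{\left(c \right)} = 6 \left(c + c\right) \left(c - 13\right) \sqrt{c} = 6 \cdot 2 c \left(-13 + c\right) \sqrt{c} = 12 c \left(-13 + c\right) \sqrt{c} = 12 c^{\frac{3}{2}} \left(-13 + c\right)$)
$\frac{1}{S{\left(j{\left(0 \right)} \right)}} = \frac{1}{12 \cdot 7^{\frac{3}{2}} \left(-13 + 7\right)} = \frac{1}{12 \cdot 7 \sqrt{7} \left(-6\right)} = \frac{1}{\left(-504\right) \sqrt{7}} = - \frac{\sqrt{7}}{3528}$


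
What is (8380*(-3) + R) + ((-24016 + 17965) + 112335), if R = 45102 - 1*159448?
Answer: -33202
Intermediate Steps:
R = -114346 (R = 45102 - 159448 = -114346)
(8380*(-3) + R) + ((-24016 + 17965) + 112335) = (8380*(-3) - 114346) + ((-24016 + 17965) + 112335) = (-25140 - 114346) + (-6051 + 112335) = -139486 + 106284 = -33202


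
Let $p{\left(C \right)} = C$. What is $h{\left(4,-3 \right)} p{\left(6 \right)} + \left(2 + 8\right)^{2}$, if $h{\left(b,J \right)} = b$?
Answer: $124$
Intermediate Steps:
$h{\left(4,-3 \right)} p{\left(6 \right)} + \left(2 + 8\right)^{2} = 4 \cdot 6 + \left(2 + 8\right)^{2} = 24 + 10^{2} = 24 + 100 = 124$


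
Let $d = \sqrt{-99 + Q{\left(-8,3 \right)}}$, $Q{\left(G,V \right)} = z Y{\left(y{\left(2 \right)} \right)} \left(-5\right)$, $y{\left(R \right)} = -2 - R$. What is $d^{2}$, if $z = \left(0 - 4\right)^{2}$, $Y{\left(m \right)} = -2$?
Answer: $61$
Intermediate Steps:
$z = 16$ ($z = \left(-4\right)^{2} = 16$)
$Q{\left(G,V \right)} = 160$ ($Q{\left(G,V \right)} = 16 \left(-2\right) \left(-5\right) = \left(-32\right) \left(-5\right) = 160$)
$d = \sqrt{61}$ ($d = \sqrt{-99 + 160} = \sqrt{61} \approx 7.8102$)
$d^{2} = \left(\sqrt{61}\right)^{2} = 61$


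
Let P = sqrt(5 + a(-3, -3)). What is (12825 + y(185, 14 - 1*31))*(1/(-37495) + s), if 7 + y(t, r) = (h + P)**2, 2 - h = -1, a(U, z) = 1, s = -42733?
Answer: -20561980137388/37495 - 9613643016*sqrt(6)/37495 ≈ -5.4902e+8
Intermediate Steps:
h = 3 (h = 2 - 1*(-1) = 2 + 1 = 3)
P = sqrt(6) (P = sqrt(5 + 1) = sqrt(6) ≈ 2.4495)
y(t, r) = -7 + (3 + sqrt(6))**2
(12825 + y(185, 14 - 1*31))*(1/(-37495) + s) = (12825 + (8 + 6*sqrt(6)))*(1/(-37495) - 42733) = (12833 + 6*sqrt(6))*(-1/37495 - 42733) = (12833 + 6*sqrt(6))*(-1602273836/37495) = -20561980137388/37495 - 9613643016*sqrt(6)/37495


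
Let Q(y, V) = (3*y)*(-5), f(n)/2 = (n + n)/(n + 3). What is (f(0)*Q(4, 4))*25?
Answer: 0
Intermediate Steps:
f(n) = 4*n/(3 + n) (f(n) = 2*((n + n)/(n + 3)) = 2*((2*n)/(3 + n)) = 2*(2*n/(3 + n)) = 4*n/(3 + n))
Q(y, V) = -15*y
(f(0)*Q(4, 4))*25 = ((4*0/(3 + 0))*(-15*4))*25 = ((4*0/3)*(-60))*25 = ((4*0*(⅓))*(-60))*25 = (0*(-60))*25 = 0*25 = 0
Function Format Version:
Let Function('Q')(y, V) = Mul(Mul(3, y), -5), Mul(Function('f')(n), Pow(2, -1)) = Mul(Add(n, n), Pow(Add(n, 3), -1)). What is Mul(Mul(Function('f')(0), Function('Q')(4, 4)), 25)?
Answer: 0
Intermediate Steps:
Function('f')(n) = Mul(4, n, Pow(Add(3, n), -1)) (Function('f')(n) = Mul(2, Mul(Add(n, n), Pow(Add(n, 3), -1))) = Mul(2, Mul(Mul(2, n), Pow(Add(3, n), -1))) = Mul(2, Mul(2, n, Pow(Add(3, n), -1))) = Mul(4, n, Pow(Add(3, n), -1)))
Function('Q')(y, V) = Mul(-15, y)
Mul(Mul(Function('f')(0), Function('Q')(4, 4)), 25) = Mul(Mul(Mul(4, 0, Pow(Add(3, 0), -1)), Mul(-15, 4)), 25) = Mul(Mul(Mul(4, 0, Pow(3, -1)), -60), 25) = Mul(Mul(Mul(4, 0, Rational(1, 3)), -60), 25) = Mul(Mul(0, -60), 25) = Mul(0, 25) = 0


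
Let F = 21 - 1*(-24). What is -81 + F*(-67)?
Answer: -3096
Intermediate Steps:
F = 45 (F = 21 + 24 = 45)
-81 + F*(-67) = -81 + 45*(-67) = -81 - 3015 = -3096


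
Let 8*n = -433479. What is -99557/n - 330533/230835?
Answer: 13523602151/33354041655 ≈ 0.40546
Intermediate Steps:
n = -433479/8 (n = (⅛)*(-433479) = -433479/8 ≈ -54185.)
-99557/n - 330533/230835 = -99557/(-433479/8) - 330533/230835 = -99557*(-8/433479) - 330533*1/230835 = 796456/433479 - 330533/230835 = 13523602151/33354041655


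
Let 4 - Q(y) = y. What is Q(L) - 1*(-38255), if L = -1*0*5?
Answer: 38259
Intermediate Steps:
L = 0 (L = 0*5 = 0)
Q(y) = 4 - y
Q(L) - 1*(-38255) = (4 - 1*0) - 1*(-38255) = (4 + 0) + 38255 = 4 + 38255 = 38259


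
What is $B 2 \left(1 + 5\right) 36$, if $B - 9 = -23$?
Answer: $-6048$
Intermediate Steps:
$B = -14$ ($B = 9 - 23 = -14$)
$B 2 \left(1 + 5\right) 36 = - 14 \cdot 2 \left(1 + 5\right) 36 = - 14 \cdot 2 \cdot 6 \cdot 36 = \left(-14\right) 12 \cdot 36 = \left(-168\right) 36 = -6048$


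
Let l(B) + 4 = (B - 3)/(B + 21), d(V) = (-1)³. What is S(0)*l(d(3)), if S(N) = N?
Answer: 0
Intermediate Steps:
d(V) = -1
l(B) = -4 + (-3 + B)/(21 + B) (l(B) = -4 + (B - 3)/(B + 21) = -4 + (-3 + B)/(21 + B))
S(0)*l(d(3)) = 0*(3*(-29 - 1*(-1))/(21 - 1)) = 0*(3*(-29 + 1)/20) = 0*(3*(1/20)*(-28)) = 0*(-21/5) = 0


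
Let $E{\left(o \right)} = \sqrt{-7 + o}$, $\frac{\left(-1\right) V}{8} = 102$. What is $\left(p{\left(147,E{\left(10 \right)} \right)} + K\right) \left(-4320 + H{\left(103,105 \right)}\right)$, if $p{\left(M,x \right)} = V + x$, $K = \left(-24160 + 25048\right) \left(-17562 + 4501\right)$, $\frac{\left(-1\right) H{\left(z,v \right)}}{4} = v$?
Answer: $54979184160 - 4740 \sqrt{3} \approx 5.4979 \cdot 10^{10}$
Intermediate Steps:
$V = -816$ ($V = \left(-8\right) 102 = -816$)
$H{\left(z,v \right)} = - 4 v$
$K = -11598168$ ($K = 888 \left(-13061\right) = -11598168$)
$p{\left(M,x \right)} = -816 + x$
$\left(p{\left(147,E{\left(10 \right)} \right)} + K\right) \left(-4320 + H{\left(103,105 \right)}\right) = \left(\left(-816 + \sqrt{-7 + 10}\right) - 11598168\right) \left(-4320 - 420\right) = \left(\left(-816 + \sqrt{3}\right) - 11598168\right) \left(-4320 - 420\right) = \left(-11598984 + \sqrt{3}\right) \left(-4740\right) = 54979184160 - 4740 \sqrt{3}$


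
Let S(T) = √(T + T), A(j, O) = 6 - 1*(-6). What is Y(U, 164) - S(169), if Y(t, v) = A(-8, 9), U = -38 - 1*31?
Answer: 12 - 13*√2 ≈ -6.3848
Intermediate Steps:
U = -69 (U = -38 - 31 = -69)
A(j, O) = 12 (A(j, O) = 6 + 6 = 12)
S(T) = √2*√T (S(T) = √(2*T) = √2*√T)
Y(t, v) = 12
Y(U, 164) - S(169) = 12 - √2*√169 = 12 - √2*13 = 12 - 13*√2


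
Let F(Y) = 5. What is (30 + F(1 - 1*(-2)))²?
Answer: 1225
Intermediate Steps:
(30 + F(1 - 1*(-2)))² = (30 + 5)² = 35² = 1225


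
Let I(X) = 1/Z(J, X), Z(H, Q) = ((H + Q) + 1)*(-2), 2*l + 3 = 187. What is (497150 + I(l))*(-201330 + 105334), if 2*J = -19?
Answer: -7969976607804/167 ≈ -4.7724e+10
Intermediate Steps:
J = -19/2 (J = (1/2)*(-19) = -19/2 ≈ -9.5000)
l = 92 (l = -3/2 + (1/2)*187 = -3/2 + 187/2 = 92)
Z(H, Q) = -2 - 2*H - 2*Q (Z(H, Q) = (1 + H + Q)*(-2) = -2 - 2*H - 2*Q)
I(X) = 1/(17 - 2*X) (I(X) = 1/(-2 - 2*(-19/2) - 2*X) = 1/(-2 + 19 - 2*X) = 1/(17 - 2*X))
(497150 + I(l))*(-201330 + 105334) = (497150 - 1/(-17 + 2*92))*(-201330 + 105334) = (497150 - 1/(-17 + 184))*(-95996) = (497150 - 1/167)*(-95996) = (83024049/167)*(-95996) = -7969976607804/167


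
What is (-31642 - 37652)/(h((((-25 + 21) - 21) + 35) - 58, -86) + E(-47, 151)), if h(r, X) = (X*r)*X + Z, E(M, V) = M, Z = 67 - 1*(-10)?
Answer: 11549/59163 ≈ 0.19521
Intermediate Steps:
Z = 77 (Z = 67 + 10 = 77)
h(r, X) = 77 + r*X² (h(r, X) = (X*r)*X + 77 = r*X² + 77 = 77 + r*X²)
(-31642 - 37652)/(h((((-25 + 21) - 21) + 35) - 58, -86) + E(-47, 151)) = (-31642 - 37652)/((77 + ((((-25 + 21) - 21) + 35) - 58)*(-86)²) - 47) = -69294/((77 + (((-4 - 21) + 35) - 58)*7396) - 47) = -69294/((77 + ((-25 + 35) - 58)*7396) - 47) = -69294/((77 + (10 - 58)*7396) - 47) = -69294/((77 - 48*7396) - 47) = -69294/((77 - 355008) - 47) = -69294/(-354931 - 47) = -69294/(-354978) = -69294*(-1/354978) = 11549/59163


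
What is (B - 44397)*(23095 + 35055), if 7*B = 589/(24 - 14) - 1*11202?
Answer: -18719770115/7 ≈ -2.6743e+9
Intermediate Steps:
B = -111431/70 (B = (589/(24 - 14) - 1*11202)/7 = (589/10 - 11202)/7 = (1/7)*(-111431/10) = -111431/70 ≈ -1591.9)
(B - 44397)*(23095 + 35055) = (-111431/70 - 44397)*(23095 + 35055) = -3219221/70*58150 = -18719770115/7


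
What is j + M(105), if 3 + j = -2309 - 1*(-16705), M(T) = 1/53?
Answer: 762830/53 ≈ 14393.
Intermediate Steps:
M(T) = 1/53
j = 14393 (j = -3 + (-2309 - 1*(-16705)) = -3 + (-2309 + 16705) = -3 + 14396 = 14393)
j + M(105) = 14393 + 1/53 = 762830/53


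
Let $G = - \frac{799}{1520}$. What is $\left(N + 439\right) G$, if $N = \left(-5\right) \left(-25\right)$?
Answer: $- \frac{112659}{380} \approx -296.47$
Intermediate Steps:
$G = - \frac{799}{1520}$ ($G = \left(-799\right) \frac{1}{1520} = - \frac{799}{1520} \approx -0.52566$)
$N = 125$
$\left(N + 439\right) G = \left(125 + 439\right) \left(- \frac{799}{1520}\right) = 564 \left(- \frac{799}{1520}\right) = - \frac{112659}{380}$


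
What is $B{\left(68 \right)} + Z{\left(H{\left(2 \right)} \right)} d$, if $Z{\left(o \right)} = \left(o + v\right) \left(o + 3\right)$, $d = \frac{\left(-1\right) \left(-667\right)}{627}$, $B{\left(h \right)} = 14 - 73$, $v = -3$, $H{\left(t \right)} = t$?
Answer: $- \frac{40328}{627} \approx -64.319$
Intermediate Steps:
$B{\left(h \right)} = -59$
$d = \frac{667}{627}$ ($d = 667 \cdot \frac{1}{627} = \frac{667}{627} \approx 1.0638$)
$Z{\left(o \right)} = \left(-3 + o\right) \left(3 + o\right)$ ($Z{\left(o \right)} = \left(o - 3\right) \left(o + 3\right) = \left(-3 + o\right) \left(3 + o\right)$)
$B{\left(68 \right)} + Z{\left(H{\left(2 \right)} \right)} d = -59 + \left(-9 + 2^{2}\right) \frac{667}{627} = -59 + \left(-9 + 4\right) \frac{667}{627} = -59 - \frac{3335}{627} = - \frac{40328}{627}$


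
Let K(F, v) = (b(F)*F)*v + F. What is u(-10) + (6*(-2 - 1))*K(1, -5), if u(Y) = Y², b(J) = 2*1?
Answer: 262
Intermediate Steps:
b(J) = 2
K(F, v) = F + 2*F*v (K(F, v) = (2*F)*v + F = 2*F*v + F = F + 2*F*v)
u(-10) + (6*(-2 - 1))*K(1, -5) = (-10)² + (6*(-2 - 1))*(1*(1 + 2*(-5))) = 100 + (6*(-3))*(1*(1 - 10)) = 100 - 18*(-9) = 100 + 162 = 262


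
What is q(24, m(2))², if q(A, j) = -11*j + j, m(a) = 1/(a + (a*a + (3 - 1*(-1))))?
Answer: 1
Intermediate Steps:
m(a) = 1/(4 + a + a²) (m(a) = 1/(a + (a² + (3 + 1))) = 1/(a + (a² + 4)) = 1/(a + (4 + a²)) = 1/(4 + a + a²))
q(A, j) = -10*j
q(24, m(2))² = (-10/(4 + 2 + 2²))² = (-10/(4 + 2 + 4))² = (-10/10)² = (-10*⅒)² = (-1)² = 1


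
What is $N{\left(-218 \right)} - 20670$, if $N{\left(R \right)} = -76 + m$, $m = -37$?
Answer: $-20783$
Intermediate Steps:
$N{\left(R \right)} = -113$ ($N{\left(R \right)} = -76 - 37 = -113$)
$N{\left(-218 \right)} - 20670 = -113 - 20670 = -20783$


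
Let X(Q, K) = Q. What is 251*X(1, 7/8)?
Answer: 251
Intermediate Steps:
251*X(1, 7/8) = 251*1 = 251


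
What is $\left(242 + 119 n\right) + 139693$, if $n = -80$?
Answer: $130415$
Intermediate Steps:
$\left(242 + 119 n\right) + 139693 = \left(242 + 119 \left(-80\right)\right) + 139693 = \left(242 - 9520\right) + 139693 = -9278 + 139693 = 130415$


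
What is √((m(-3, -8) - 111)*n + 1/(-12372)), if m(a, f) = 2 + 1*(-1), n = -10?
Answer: √42093252507/6186 ≈ 33.166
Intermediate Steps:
m(a, f) = 1 (m(a, f) = 2 - 1 = 1)
√((m(-3, -8) - 111)*n + 1/(-12372)) = √((1 - 111)*(-10) + 1/(-12372)) = √(-110*(-10) - 1/12372) = √(1100 - 1/12372) = √(13609199/12372) = √42093252507/6186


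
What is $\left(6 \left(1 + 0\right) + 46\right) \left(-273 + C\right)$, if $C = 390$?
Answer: $6084$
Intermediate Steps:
$\left(6 \left(1 + 0\right) + 46\right) \left(-273 + C\right) = \left(6 \left(1 + 0\right) + 46\right) \left(-273 + 390\right) = \left(6 \cdot 1 + 46\right) 117 = \left(6 + 46\right) 117 = 52 \cdot 117 = 6084$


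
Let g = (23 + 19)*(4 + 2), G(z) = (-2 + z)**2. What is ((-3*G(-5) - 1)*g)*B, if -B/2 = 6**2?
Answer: 2685312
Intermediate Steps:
B = -72 (B = -2*6**2 = -2*36 = -72)
g = 252 (g = 42*6 = 252)
((-3*G(-5) - 1)*g)*B = ((-3*(-2 - 5)**2 - 1)*252)*(-72) = ((-3*(-7)**2 - 1)*252)*(-72) = ((-3*49 - 1)*252)*(-72) = ((-147 - 1)*252)*(-72) = -148*252*(-72) = -37296*(-72) = 2685312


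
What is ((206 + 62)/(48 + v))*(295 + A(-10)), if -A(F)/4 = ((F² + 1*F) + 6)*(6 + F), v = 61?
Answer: 490708/109 ≈ 4501.9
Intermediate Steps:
A(F) = -4*(6 + F)*(6 + F + F²) (A(F) = -4*((F² + 1*F) + 6)*(6 + F) = -4*((F² + F) + 6)*(6 + F) = -4*((F + F²) + 6)*(6 + F) = -4*(6 + F + F²)*(6 + F) = -4*(6 + F)*(6 + F + F²))
((206 + 62)/(48 + v))*(295 + A(-10)) = ((206 + 62)/(48 + 61))*(295 + (-144 - 48*(-10) - 28*(-10)² - 4*(-10)³)) = (268/109)*(295 + (-144 + 480 - 28*100 - 4*(-1000))) = (268*(1/109))*(295 + (-144 + 480 - 2800 + 4000)) = 268*(295 + 1536)/109 = (268/109)*1831 = 490708/109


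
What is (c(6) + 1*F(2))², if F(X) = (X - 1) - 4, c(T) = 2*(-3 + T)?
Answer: 9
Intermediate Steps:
c(T) = -6 + 2*T
F(X) = -5 + X (F(X) = (-1 + X) - 4 = -5 + X)
(c(6) + 1*F(2))² = ((-6 + 2*6) + 1*(-5 + 2))² = ((-6 + 12) + 1*(-3))² = (6 - 3)² = 3² = 9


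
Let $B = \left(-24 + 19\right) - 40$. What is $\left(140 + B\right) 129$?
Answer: $12255$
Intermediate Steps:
$B = -45$ ($B = -5 - 40 = -45$)
$\left(140 + B\right) 129 = \left(140 - 45\right) 129 = 95 \cdot 129 = 12255$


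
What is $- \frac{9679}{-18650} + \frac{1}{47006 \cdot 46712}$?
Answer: $\frac{10626304413669}{20475315336400} \approx 0.51898$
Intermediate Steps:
$- \frac{9679}{-18650} + \frac{1}{47006 \cdot 46712} = \left(-9679\right) \left(- \frac{1}{18650}\right) + \frac{1}{47006} \cdot \frac{1}{46712} = \frac{9679}{18650} + \frac{1}{2195744272} = \frac{10626304413669}{20475315336400}$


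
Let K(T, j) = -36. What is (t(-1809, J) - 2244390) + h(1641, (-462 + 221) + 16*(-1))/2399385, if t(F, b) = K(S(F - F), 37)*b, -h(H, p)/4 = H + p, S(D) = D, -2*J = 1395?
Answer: -5324907148336/2399385 ≈ -2.2193e+6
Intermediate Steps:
J = -1395/2 (J = -½*1395 = -1395/2 ≈ -697.50)
h(H, p) = -4*H - 4*p (h(H, p) = -4*(H + p) = -4*H - 4*p)
t(F, b) = -36*b
(t(-1809, J) - 2244390) + h(1641, (-462 + 221) + 16*(-1))/2399385 = (-36*(-1395/2) - 2244390) + (-4*1641 - 4*((-462 + 221) + 16*(-1)))/2399385 = (25110 - 2244390) + (-6564 - 4*(-241 - 16))*(1/2399385) = -2219280 + (-6564 - 4*(-257))*(1/2399385) = -2219280 + (-6564 + 1028)*(1/2399385) = -2219280 - 5536*1/2399385 = -2219280 - 5536/2399385 = -5324907148336/2399385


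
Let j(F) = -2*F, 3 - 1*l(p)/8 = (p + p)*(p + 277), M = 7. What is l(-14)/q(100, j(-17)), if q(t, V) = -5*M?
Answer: -58936/35 ≈ -1683.9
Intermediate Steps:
l(p) = 24 - 16*p*(277 + p) (l(p) = 24 - 8*(p + p)*(p + 277) = 24 - 8*2*p*(277 + p) = 24 - 16*p*(277 + p))
q(t, V) = -35 (q(t, V) = -5*7 = -35)
l(-14)/q(100, j(-17)) = (24 - 4432*(-14) - 16*(-14)²)/(-35) = (24 + 62048 - 16*196)*(-1/35) = (24 + 62048 - 3136)*(-1/35) = 58936*(-1/35) = -58936/35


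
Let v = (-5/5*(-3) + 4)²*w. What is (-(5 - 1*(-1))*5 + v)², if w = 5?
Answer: 46225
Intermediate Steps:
v = 245 (v = (-5/5*(-3) + 4)²*5 = (-5*⅕*(-3) + 4)²*5 = (-1*(-3) + 4)²*5 = (3 + 4)²*5 = 7²*5 = 49*5 = 245)
(-(5 - 1*(-1))*5 + v)² = (-(5 - 1*(-1))*5 + 245)² = (-(5 + 1)*5 + 245)² = (-1*6*5 + 245)² = (-6*5 + 245)² = (-30 + 245)² = 215² = 46225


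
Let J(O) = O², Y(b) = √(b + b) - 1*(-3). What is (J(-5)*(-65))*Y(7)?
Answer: -4875 - 1625*√14 ≈ -10955.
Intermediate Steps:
Y(b) = 3 + √2*√b (Y(b) = √(2*b) + 3 = √2*√b + 3 = 3 + √2*√b)
(J(-5)*(-65))*Y(7) = ((-5)²*(-65))*(3 + √2*√7) = (25*(-65))*(3 + √14) = -1625*(3 + √14) = -4875 - 1625*√14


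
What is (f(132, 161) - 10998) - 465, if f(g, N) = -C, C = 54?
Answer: -11517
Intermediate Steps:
f(g, N) = -54 (f(g, N) = -1*54 = -54)
(f(132, 161) - 10998) - 465 = (-54 - 10998) - 465 = -11052 - 465 = -11517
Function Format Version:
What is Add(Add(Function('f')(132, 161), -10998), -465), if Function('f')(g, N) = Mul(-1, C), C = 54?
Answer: -11517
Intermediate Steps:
Function('f')(g, N) = -54 (Function('f')(g, N) = Mul(-1, 54) = -54)
Add(Add(Function('f')(132, 161), -10998), -465) = Add(Add(-54, -10998), -465) = Add(-11052, -465) = -11517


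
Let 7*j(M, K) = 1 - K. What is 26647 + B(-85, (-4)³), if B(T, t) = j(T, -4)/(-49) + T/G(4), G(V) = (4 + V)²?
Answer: 584925469/21952 ≈ 26646.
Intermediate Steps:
j(M, K) = ⅐ - K/7 (j(M, K) = (1 - K)/7 = ⅐ - K/7)
B(T, t) = -5/343 + T/64 (B(T, t) = (⅐ - ⅐*(-4))/(-49) + T/((4 + 4)²) = (⅐ + 4/7)*(-1/49) + T/(8²) = (5/7)*(-1/49) + T/64 = -5/343 + T*(1/64) = -5/343 + T/64)
26647 + B(-85, (-4)³) = 26647 + (-5/343 + (1/64)*(-85)) = 26647 + (-5/343 - 85/64) = 26647 - 29475/21952 = 584925469/21952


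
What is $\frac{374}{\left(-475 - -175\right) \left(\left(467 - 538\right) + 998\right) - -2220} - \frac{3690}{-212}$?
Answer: $\frac{11567249}{664620} \approx 17.404$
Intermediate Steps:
$\frac{374}{\left(-475 - -175\right) \left(\left(467 - 538\right) + 998\right) - -2220} - \frac{3690}{-212} = \frac{374}{\left(-475 + \left(-132 + 307\right)\right) \left(-71 + 998\right) + 2220} - - \frac{1845}{106} = \frac{374}{\left(-475 + 175\right) 927 + 2220} + \frac{1845}{106} = \frac{374}{\left(-300\right) 927 + 2220} + \frac{1845}{106} = \frac{374}{-278100 + 2220} + \frac{1845}{106} = \frac{374}{-275880} + \frac{1845}{106} = 374 \left(- \frac{1}{275880}\right) + \frac{1845}{106} = - \frac{17}{12540} + \frac{1845}{106} = \frac{11567249}{664620}$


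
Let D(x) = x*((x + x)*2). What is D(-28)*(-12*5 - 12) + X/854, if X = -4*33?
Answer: -96413250/427 ≈ -2.2579e+5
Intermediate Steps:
D(x) = 4*x² (D(x) = x*((2*x)*2) = x*(4*x) = 4*x²)
X = -132
D(-28)*(-12*5 - 12) + X/854 = (4*(-28)²)*(-12*5 - 12) - 132/854 = (4*784)*(-60 - 12) - 132*1/854 = 3136*(-72) - 66/427 = -225792 - 66/427 = -96413250/427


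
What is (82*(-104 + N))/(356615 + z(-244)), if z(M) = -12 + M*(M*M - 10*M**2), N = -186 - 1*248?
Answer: -44116/131097659 ≈ -0.00033651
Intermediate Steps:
N = -434 (N = -186 - 248 = -434)
z(M) = -12 - 9*M**3 (z(M) = -12 + M*(M**2 - 10*M**2) = -12 + M*(-9*M**2) = -12 - 9*M**3)
(82*(-104 + N))/(356615 + z(-244)) = (82*(-104 - 434))/(356615 + (-12 - 9*(-244)**3)) = (82*(-538))/(356615 + (-12 - 9*(-14526784))) = -44116/(356615 + (-12 + 130741056)) = -44116/(356615 + 130741044) = -44116/131097659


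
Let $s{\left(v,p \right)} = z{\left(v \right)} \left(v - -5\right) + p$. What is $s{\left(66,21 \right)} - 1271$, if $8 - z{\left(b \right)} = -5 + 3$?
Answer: $-540$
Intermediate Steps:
$z{\left(b \right)} = 10$ ($z{\left(b \right)} = 8 - \left(-5 + 3\right) = 8 - -2 = 8 + 2 = 10$)
$s{\left(v,p \right)} = 50 + p + 10 v$ ($s{\left(v,p \right)} = 10 \left(v - -5\right) + p = 10 \left(v + 5\right) + p = 10 \left(5 + v\right) + p = \left(50 + 10 v\right) + p = 50 + p + 10 v$)
$s{\left(66,21 \right)} - 1271 = \left(50 + 21 + 10 \cdot 66\right) - 1271 = \left(50 + 21 + 660\right) - 1271 = 731 - 1271 = -540$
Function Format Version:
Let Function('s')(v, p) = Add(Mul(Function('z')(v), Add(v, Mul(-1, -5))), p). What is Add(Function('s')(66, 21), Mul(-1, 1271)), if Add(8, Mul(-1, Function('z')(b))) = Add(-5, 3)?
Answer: -540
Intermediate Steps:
Function('z')(b) = 10 (Function('z')(b) = Add(8, Mul(-1, Add(-5, 3))) = Add(8, Mul(-1, -2)) = Add(8, 2) = 10)
Function('s')(v, p) = Add(50, p, Mul(10, v)) (Function('s')(v, p) = Add(Mul(10, Add(v, Mul(-1, -5))), p) = Add(Mul(10, Add(v, 5)), p) = Add(Mul(10, Add(5, v)), p) = Add(Add(50, Mul(10, v)), p) = Add(50, p, Mul(10, v)))
Add(Function('s')(66, 21), Mul(-1, 1271)) = Add(Add(50, 21, Mul(10, 66)), Mul(-1, 1271)) = Add(Add(50, 21, 660), -1271) = Add(731, -1271) = -540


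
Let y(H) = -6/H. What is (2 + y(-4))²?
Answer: 49/4 ≈ 12.250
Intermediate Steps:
(2 + y(-4))² = (2 - 6/(-4))² = (2 - 6*(-¼))² = (2 + 3/2)² = (7/2)² = 49/4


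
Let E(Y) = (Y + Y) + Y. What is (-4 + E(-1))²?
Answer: 49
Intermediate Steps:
E(Y) = 3*Y (E(Y) = 2*Y + Y = 3*Y)
(-4 + E(-1))² = (-4 + 3*(-1))² = (-4 - 3)² = (-7)² = 49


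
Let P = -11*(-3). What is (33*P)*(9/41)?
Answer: 9801/41 ≈ 239.05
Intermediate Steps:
P = 33
(33*P)*(9/41) = (33*33)*(9/41) = 1089*(9*(1/41)) = 1089*(9/41) = 9801/41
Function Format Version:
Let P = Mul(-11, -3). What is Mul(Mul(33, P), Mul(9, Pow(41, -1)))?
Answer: Rational(9801, 41) ≈ 239.05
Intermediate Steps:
P = 33
Mul(Mul(33, P), Mul(9, Pow(41, -1))) = Mul(Mul(33, 33), Mul(9, Pow(41, -1))) = Mul(1089, Mul(9, Rational(1, 41))) = Mul(1089, Rational(9, 41)) = Rational(9801, 41)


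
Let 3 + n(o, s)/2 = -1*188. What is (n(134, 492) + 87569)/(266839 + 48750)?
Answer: 87187/315589 ≈ 0.27627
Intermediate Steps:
n(o, s) = -382 (n(o, s) = -6 + 2*(-1*188) = -6 + 2*(-188) = -6 - 376 = -382)
(n(134, 492) + 87569)/(266839 + 48750) = (-382 + 87569)/(266839 + 48750) = 87187/315589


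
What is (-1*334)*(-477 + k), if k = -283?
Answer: 253840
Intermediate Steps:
(-1*334)*(-477 + k) = (-1*334)*(-477 - 283) = -334*(-760) = 253840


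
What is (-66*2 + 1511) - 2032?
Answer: -653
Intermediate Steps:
(-66*2 + 1511) - 2032 = (-132 + 1511) - 2032 = 1379 - 2032 = -653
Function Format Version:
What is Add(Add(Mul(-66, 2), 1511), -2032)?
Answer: -653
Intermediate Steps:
Add(Add(Mul(-66, 2), 1511), -2032) = Add(Add(-132, 1511), -2032) = Add(1379, -2032) = -653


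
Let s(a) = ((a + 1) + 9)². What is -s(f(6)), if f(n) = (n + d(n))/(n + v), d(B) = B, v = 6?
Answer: -121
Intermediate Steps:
f(n) = 2*n/(6 + n) (f(n) = (n + n)/(n + 6) = (2*n)/(6 + n) = 2*n/(6 + n))
s(a) = (10 + a)² (s(a) = ((1 + a) + 9)² = (10 + a)²)
-s(f(6)) = -(10 + 2*6/(6 + 6))² = -(10 + 2*6/12)² = -(10 + 2*6*(1/12))² = -(10 + 1)² = -1*11² = -1*121 = -121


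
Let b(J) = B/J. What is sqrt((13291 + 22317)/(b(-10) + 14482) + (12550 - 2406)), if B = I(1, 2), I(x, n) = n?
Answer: 2*sqrt(13299631405206)/72409 ≈ 100.73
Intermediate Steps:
B = 2
b(J) = 2/J
sqrt((13291 + 22317)/(b(-10) + 14482) + (12550 - 2406)) = sqrt((13291 + 22317)/(2/(-10) + 14482) + (12550 - 2406)) = sqrt(35608/(2*(-1/10) + 14482) + 10144) = sqrt(35608/(-1/5 + 14482) + 10144) = sqrt(35608/(72409/5) + 10144) = sqrt(35608*(5/72409) + 10144) = sqrt(178040/72409 + 10144) = sqrt(734694936/72409) = 2*sqrt(13299631405206)/72409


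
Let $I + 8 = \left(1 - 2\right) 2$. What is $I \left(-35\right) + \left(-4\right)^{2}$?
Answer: $366$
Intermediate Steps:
$I = -10$ ($I = -8 + \left(1 - 2\right) 2 = -8 - 2 = -10$)
$I \left(-35\right) + \left(-4\right)^{2} = \left(-10\right) \left(-35\right) + \left(-4\right)^{2} = 350 + 16 = 366$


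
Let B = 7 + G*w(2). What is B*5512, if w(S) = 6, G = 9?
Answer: 336232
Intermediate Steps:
B = 61 (B = 7 + 9*6 = 7 + 54 = 61)
B*5512 = 61*5512 = 336232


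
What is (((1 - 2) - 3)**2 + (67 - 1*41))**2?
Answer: 1764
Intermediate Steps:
(((1 - 2) - 3)**2 + (67 - 1*41))**2 = ((-1 - 3)**2 + (67 - 41))**2 = ((-4)**2 + 26)**2 = (16 + 26)**2 = 42**2 = 1764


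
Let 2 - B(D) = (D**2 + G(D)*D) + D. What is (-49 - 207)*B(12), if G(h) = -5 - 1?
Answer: 20992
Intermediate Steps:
G(h) = -6
B(D) = 2 - D**2 + 5*D (B(D) = 2 - ((D**2 - 6*D) + D) = 2 - (D**2 - 5*D) = 2 + (-D**2 + 5*D) = 2 - D**2 + 5*D)
(-49 - 207)*B(12) = (-49 - 207)*(2 - 1*12**2 + 5*12) = -256*(2 - 1*144 + 60) = -256*(2 - 144 + 60) = -256*(-82) = 20992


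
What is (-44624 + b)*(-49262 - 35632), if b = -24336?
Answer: 5854290240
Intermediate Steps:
(-44624 + b)*(-49262 - 35632) = (-44624 - 24336)*(-49262 - 35632) = -68960*(-84894) = 5854290240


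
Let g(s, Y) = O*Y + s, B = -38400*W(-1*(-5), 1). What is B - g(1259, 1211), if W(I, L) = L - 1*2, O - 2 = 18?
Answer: 12921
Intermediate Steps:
O = 20 (O = 2 + 18 = 20)
W(I, L) = -2 + L (W(I, L) = L - 2 = -2 + L)
B = 38400 (B = -38400*(-2 + 1) = -38400*(-1) = 38400)
g(s, Y) = s + 20*Y (g(s, Y) = 20*Y + s = s + 20*Y)
B - g(1259, 1211) = 38400 - (1259 + 20*1211) = 38400 - (1259 + 24220) = 38400 - 1*25479 = 38400 - 25479 = 12921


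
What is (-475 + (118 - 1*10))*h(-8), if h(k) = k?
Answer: 2936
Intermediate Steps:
(-475 + (118 - 1*10))*h(-8) = (-475 + (118 - 1*10))*(-8) = (-475 + (118 - 10))*(-8) = (-475 + 108)*(-8) = -367*(-8) = 2936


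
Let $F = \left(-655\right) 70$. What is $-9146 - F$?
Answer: $36704$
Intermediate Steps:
$F = -45850$
$-9146 - F = -9146 - -45850 = -9146 + 45850 = 36704$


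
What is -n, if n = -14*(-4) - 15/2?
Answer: -97/2 ≈ -48.500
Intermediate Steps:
n = 97/2 (n = 56 - 15*1/2 = 56 - 15/2 = 97/2 ≈ 48.500)
-n = -1*97/2 = -97/2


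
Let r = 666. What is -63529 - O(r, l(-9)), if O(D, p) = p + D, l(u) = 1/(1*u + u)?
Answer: -1155509/18 ≈ -64195.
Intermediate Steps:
l(u) = 1/(2*u) (l(u) = 1/(u + u) = 1/(2*u))
O(D, p) = D + p
-63529 - O(r, l(-9)) = -63529 - (666 + (1/2)/(-9)) = -63529 - (666 + (1/2)*(-1/9)) = -63529 - (666 - 1/18) = -63529 - 1*11987/18 = -63529 - 11987/18 = -1155509/18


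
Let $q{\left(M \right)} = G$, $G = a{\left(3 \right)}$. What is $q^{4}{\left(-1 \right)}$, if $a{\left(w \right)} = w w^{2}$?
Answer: $531441$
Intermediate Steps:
$a{\left(w \right)} = w^{3}$
$G = 27$ ($G = 3^{3} = 27$)
$q{\left(M \right)} = 27$
$q^{4}{\left(-1 \right)} = 27^{4} = 531441$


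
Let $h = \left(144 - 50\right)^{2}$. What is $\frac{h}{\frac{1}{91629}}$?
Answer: $809633844$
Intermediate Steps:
$h = 8836$ ($h = 94^{2} = 8836$)
$\frac{h}{\frac{1}{91629}} = \frac{8836}{\frac{1}{91629}} = 8836 \frac{1}{\frac{1}{91629}} = 8836 \cdot 91629 = 809633844$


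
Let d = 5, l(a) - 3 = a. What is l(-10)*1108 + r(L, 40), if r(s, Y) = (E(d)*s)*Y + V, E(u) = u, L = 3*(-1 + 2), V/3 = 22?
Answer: -7090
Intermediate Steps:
l(a) = 3 + a
V = 66 (V = 3*22 = 66)
L = 3 (L = 3*1 = 3)
r(s, Y) = 66 + 5*Y*s (r(s, Y) = (5*s)*Y + 66 = 5*Y*s + 66 = 66 + 5*Y*s)
l(-10)*1108 + r(L, 40) = (3 - 10)*1108 + (66 + 5*40*3) = -7*1108 + (66 + 600) = -7756 + 666 = -7090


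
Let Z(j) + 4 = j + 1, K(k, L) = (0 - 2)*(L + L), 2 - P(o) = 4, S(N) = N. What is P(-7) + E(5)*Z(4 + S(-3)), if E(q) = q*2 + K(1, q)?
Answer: 18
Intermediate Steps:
P(o) = -2 (P(o) = 2 - 1*4 = 2 - 4 = -2)
K(k, L) = -4*L
Z(j) = -3 + j (Z(j) = -4 + (j + 1) = -4 + (1 + j) = -3 + j)
E(q) = -2*q (E(q) = q*2 - 4*q = 2*q - 4*q = -2*q)
P(-7) + E(5)*Z(4 + S(-3)) = -2 + (-2*5)*(-3 + (4 - 3)) = -2 - 10*(-3 + 1) = -2 - 10*(-2) = -2 + 20 = 18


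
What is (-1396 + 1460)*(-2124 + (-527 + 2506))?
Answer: -9280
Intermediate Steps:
(-1396 + 1460)*(-2124 + (-527 + 2506)) = 64*(-2124 + 1979) = 64*(-145) = -9280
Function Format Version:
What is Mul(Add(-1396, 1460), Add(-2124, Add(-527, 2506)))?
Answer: -9280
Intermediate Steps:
Mul(Add(-1396, 1460), Add(-2124, Add(-527, 2506))) = Mul(64, Add(-2124, 1979)) = Mul(64, -145) = -9280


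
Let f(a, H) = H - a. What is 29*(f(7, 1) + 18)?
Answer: 348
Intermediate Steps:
29*(f(7, 1) + 18) = 29*((1 - 1*7) + 18) = 29*((1 - 7) + 18) = 29*(-6 + 18) = 29*12 = 348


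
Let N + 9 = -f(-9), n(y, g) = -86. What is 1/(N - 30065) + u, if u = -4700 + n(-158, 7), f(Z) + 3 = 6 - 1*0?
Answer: -143948523/30077 ≈ -4786.0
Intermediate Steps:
f(Z) = 3 (f(Z) = -3 + (6 - 1*0) = -3 + (6 + 0) = -3 + 6 = 3)
N = -12 (N = -9 - 1*3 = -9 - 3 = -12)
u = -4786 (u = -4700 - 86 = -4786)
1/(N - 30065) + u = 1/(-12 - 30065) - 4786 = 1/(-30077) - 4786 = -1/30077 - 4786 = -143948523/30077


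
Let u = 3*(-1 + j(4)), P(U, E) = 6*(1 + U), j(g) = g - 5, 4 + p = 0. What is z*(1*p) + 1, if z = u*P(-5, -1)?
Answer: -575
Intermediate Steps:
p = -4 (p = -4 + 0 = -4)
j(g) = -5 + g
P(U, E) = 6 + 6*U
u = -6 (u = 3*(-1 + (-5 + 4)) = 3*(-1 - 1) = 3*(-2) = -6)
z = 144 (z = -6*(6 + 6*(-5)) = -6*(6 - 30) = -6*(-24) = 144)
z*(1*p) + 1 = 144*(1*(-4)) + 1 = 144*(-4) + 1 = -576 + 1 = -575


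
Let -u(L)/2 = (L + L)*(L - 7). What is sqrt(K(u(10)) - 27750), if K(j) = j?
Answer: I*sqrt(27870) ≈ 166.94*I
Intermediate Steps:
u(L) = -4*L*(-7 + L) (u(L) = -2*(L + L)*(L - 7) = -2*2*L*(-7 + L) = -4*L*(-7 + L))
sqrt(K(u(10)) - 27750) = sqrt(4*10*(7 - 1*10) - 27750) = sqrt(4*10*(7 - 10) - 27750) = sqrt(4*10*(-3) - 27750) = sqrt(-120 - 27750) = sqrt(-27870) = I*sqrt(27870)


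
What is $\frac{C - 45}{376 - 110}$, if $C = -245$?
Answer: $- \frac{145}{133} \approx -1.0902$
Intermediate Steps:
$\frac{C - 45}{376 - 110} = \frac{-245 - 45}{376 - 110} = - \frac{290}{266} = \left(-290\right) \frac{1}{266} = - \frac{145}{133}$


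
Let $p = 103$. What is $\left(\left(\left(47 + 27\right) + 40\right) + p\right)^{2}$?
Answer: $47089$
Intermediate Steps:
$\left(\left(\left(47 + 27\right) + 40\right) + p\right)^{2} = \left(\left(\left(47 + 27\right) + 40\right) + 103\right)^{2} = \left(\left(74 + 40\right) + 103\right)^{2} = \left(114 + 103\right)^{2} = 217^{2} = 47089$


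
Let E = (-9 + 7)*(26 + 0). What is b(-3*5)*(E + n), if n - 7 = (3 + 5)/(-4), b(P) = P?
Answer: 705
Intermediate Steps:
E = -52 (E = -2*26 = -52)
n = 5 (n = 7 + (3 + 5)/(-4) = 7 + 8*(-¼) = 7 - 2 = 5)
b(-3*5)*(E + n) = (-3*5)*(-52 + 5) = -15*(-47) = 705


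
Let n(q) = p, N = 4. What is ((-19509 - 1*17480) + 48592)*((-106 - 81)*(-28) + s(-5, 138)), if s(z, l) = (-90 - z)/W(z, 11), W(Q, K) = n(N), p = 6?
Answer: 363533593/6 ≈ 6.0589e+7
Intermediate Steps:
n(q) = 6
W(Q, K) = 6
s(z, l) = -15 - z/6 (s(z, l) = (-90 - z)/6 = (-90 - z)*(⅙) = -15 - z/6)
((-19509 - 1*17480) + 48592)*((-106 - 81)*(-28) + s(-5, 138)) = ((-19509 - 1*17480) + 48592)*((-106 - 81)*(-28) + (-15 - ⅙*(-5))) = ((-19509 - 17480) + 48592)*(-187*(-28) + (-15 + ⅚)) = (-36989 + 48592)*(5236 - 85/6) = 11603*(31331/6) = 363533593/6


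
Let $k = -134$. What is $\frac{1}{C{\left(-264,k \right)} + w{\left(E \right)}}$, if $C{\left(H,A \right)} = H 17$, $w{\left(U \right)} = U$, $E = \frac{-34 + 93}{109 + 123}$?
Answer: $- \frac{232}{1041157} \approx -0.00022283$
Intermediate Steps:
$E = \frac{59}{232} \approx 0.25431$
$C{\left(H,A \right)} = 17 H$
$\frac{1}{C{\left(-264,k \right)} + w{\left(E \right)}} = \frac{1}{17 \left(-264\right) + \frac{59}{232}} = \frac{1}{-4488 + \frac{59}{232}} = \frac{1}{- \frac{1041157}{232}} = - \frac{232}{1041157}$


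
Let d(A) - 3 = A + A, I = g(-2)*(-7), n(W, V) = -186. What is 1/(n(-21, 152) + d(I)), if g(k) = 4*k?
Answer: -1/71 ≈ -0.014085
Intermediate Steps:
I = 56 (I = (4*(-2))*(-7) = -8*(-7) = 56)
d(A) = 3 + 2*A (d(A) = 3 + (A + A) = 3 + 2*A)
1/(n(-21, 152) + d(I)) = 1/(-186 + (3 + 2*56)) = 1/(-186 + (3 + 112)) = 1/(-186 + 115) = 1/(-71) = -1/71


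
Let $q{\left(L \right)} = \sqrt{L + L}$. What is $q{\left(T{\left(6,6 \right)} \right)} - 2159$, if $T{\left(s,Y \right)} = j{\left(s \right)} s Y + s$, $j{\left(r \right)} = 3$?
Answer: $-2159 + 2 \sqrt{57} \approx -2143.9$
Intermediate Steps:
$T{\left(s,Y \right)} = s + 3 Y s$ ($T{\left(s,Y \right)} = 3 s Y + s = 3 Y s + s = s + 3 Y s$)
$q{\left(L \right)} = \sqrt{2} \sqrt{L}$ ($q{\left(L \right)} = \sqrt{2 L} = \sqrt{2} \sqrt{L}$)
$q{\left(T{\left(6,6 \right)} \right)} - 2159 = \sqrt{2} \sqrt{6 \left(1 + 3 \cdot 6\right)} - 2159 = \sqrt{2} \sqrt{6 \left(1 + 18\right)} - 2159 = \sqrt{2} \sqrt{6 \cdot 19} - 2159 = \sqrt{2} \sqrt{114} - 2159 = 2 \sqrt{57} - 2159 = -2159 + 2 \sqrt{57}$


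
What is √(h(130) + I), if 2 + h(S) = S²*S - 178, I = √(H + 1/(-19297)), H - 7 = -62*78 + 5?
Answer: √(818039109815380 + 19297*I*√1796333203513)/19297 ≈ 1482.2 + 0.02343*I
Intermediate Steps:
H = -4824 (H = 7 + (-62*78 + 5) = 7 + (-4836 + 5) = 7 - 4831 = -4824)
I = I*√1796333203513/19297 (I = √(-4824 + 1/(-19297)) = √(-4824 - 1/19297) = √(-93088729/19297) = I*√1796333203513/19297 ≈ 69.455*I)
h(S) = -180 + S³ (h(S) = -2 + (S²*S - 178) = -2 + (S³ - 178) = -2 + (-178 + S³) = -180 + S³)
√(h(130) + I) = √((-180 + 130³) + I*√1796333203513/19297) = √((-180 + 2197000) + I*√1796333203513/19297) = √(2196820 + I*√1796333203513/19297)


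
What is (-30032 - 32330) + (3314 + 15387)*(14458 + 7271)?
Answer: 406291667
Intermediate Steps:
(-30032 - 32330) + (3314 + 15387)*(14458 + 7271) = -62362 + 18701*21729 = -62362 + 406354029 = 406291667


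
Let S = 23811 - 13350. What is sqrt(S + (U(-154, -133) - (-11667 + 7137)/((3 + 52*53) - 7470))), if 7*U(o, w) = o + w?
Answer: sqrt(231235147990)/4711 ≈ 102.07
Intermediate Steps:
U(o, w) = o/7 + w/7 (U(o, w) = (o + w)/7 = o/7 + w/7)
S = 10461
sqrt(S + (U(-154, -133) - (-11667 + 7137)/((3 + 52*53) - 7470))) = sqrt(10461 + (((1/7)*(-154) + (1/7)*(-133)) - (-11667 + 7137)/((3 + 52*53) - 7470))) = sqrt(10461 + ((-22 - 19) - (-4530)/((3 + 2756) - 7470))) = sqrt(10461 + (-41 - (-4530)/(2759 - 7470))) = sqrt(10461 + (-41 - (-4530)/(-4711))) = sqrt(10461 + (-41 - (-4530)*(-1)/4711)) = sqrt(10461 + (-41 - 1*4530/4711)) = sqrt(10461 + (-41 - 4530/4711)) = sqrt(10461 - 197681/4711) = sqrt(49084090/4711) = sqrt(231235147990)/4711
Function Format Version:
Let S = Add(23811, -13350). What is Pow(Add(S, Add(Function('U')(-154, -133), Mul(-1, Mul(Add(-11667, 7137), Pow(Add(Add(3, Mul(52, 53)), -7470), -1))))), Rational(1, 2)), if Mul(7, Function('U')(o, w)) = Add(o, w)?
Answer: Mul(Rational(1, 4711), Pow(231235147990, Rational(1, 2))) ≈ 102.07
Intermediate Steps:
Function('U')(o, w) = Add(Mul(Rational(1, 7), o), Mul(Rational(1, 7), w)) (Function('U')(o, w) = Mul(Rational(1, 7), Add(o, w)) = Add(Mul(Rational(1, 7), o), Mul(Rational(1, 7), w)))
S = 10461
Pow(Add(S, Add(Function('U')(-154, -133), Mul(-1, Mul(Add(-11667, 7137), Pow(Add(Add(3, Mul(52, 53)), -7470), -1))))), Rational(1, 2)) = Pow(Add(10461, Add(Add(Mul(Rational(1, 7), -154), Mul(Rational(1, 7), -133)), Mul(-1, Mul(Add(-11667, 7137), Pow(Add(Add(3, Mul(52, 53)), -7470), -1))))), Rational(1, 2)) = Pow(Add(10461, Add(Add(-22, -19), Mul(-1, Mul(-4530, Pow(Add(Add(3, 2756), -7470), -1))))), Rational(1, 2)) = Pow(Add(10461, Add(-41, Mul(-1, Mul(-4530, Pow(Add(2759, -7470), -1))))), Rational(1, 2)) = Pow(Add(10461, Add(-41, Mul(-1, Mul(-4530, Pow(-4711, -1))))), Rational(1, 2)) = Pow(Add(10461, Add(-41, Mul(-1, Mul(-4530, Rational(-1, 4711))))), Rational(1, 2)) = Pow(Add(10461, Add(-41, Mul(-1, Rational(4530, 4711)))), Rational(1, 2)) = Pow(Add(10461, Add(-41, Rational(-4530, 4711))), Rational(1, 2)) = Pow(Add(10461, Rational(-197681, 4711)), Rational(1, 2)) = Pow(Rational(49084090, 4711), Rational(1, 2)) = Mul(Rational(1, 4711), Pow(231235147990, Rational(1, 2)))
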